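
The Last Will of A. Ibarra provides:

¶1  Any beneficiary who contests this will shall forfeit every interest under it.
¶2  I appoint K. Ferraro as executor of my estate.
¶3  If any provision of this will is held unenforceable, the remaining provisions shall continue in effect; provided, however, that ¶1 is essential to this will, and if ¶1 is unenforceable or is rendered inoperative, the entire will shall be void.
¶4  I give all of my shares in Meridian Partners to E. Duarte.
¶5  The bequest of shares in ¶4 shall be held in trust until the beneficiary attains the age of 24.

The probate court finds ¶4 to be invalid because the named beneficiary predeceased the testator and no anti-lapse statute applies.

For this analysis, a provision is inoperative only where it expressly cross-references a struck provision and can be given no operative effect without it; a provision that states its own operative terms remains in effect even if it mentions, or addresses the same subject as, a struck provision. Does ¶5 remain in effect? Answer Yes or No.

¶4 is struck. The only function of ¶5 is the trust for ¶4, so it cannot stand once ¶4 is removed. ¶3 makes ¶1 an essential term, but ¶1 is unaffected, so the severability proviso in ¶3 preserves the remaining provisions. That leaves ¶1, ¶2, and ¶3 in effect. ¶5 is among the inoperative provisions, so the answer is no.

No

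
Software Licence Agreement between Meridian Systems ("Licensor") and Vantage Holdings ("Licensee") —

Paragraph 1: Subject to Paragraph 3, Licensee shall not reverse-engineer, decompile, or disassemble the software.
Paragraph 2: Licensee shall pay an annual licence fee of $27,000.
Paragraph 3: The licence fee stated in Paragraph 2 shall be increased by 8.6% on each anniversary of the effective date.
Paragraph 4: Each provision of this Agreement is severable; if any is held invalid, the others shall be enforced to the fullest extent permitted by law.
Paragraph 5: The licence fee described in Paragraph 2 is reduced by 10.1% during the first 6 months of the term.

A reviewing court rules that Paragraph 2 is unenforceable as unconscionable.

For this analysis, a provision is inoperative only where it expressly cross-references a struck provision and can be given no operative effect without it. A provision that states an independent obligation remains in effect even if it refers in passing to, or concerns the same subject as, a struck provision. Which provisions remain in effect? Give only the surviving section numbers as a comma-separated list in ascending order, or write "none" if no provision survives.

1, 4

Paragraph 2 is struck. Paragraph 3 operates only by reference to Paragraph 2, so it falls with Paragraph 2. Paragraph 5 operates only by reference to Paragraph 2, so it falls with Paragraph 2. Although Paragraph 1 refers to Paragraph 3, its operative terms do not depend on Paragraph 3, so it remains in effect. Paragraph 4 is a severability clause and preserves every provision that can still be given independent effect. The provisions still in force are Paragraph 1 and Paragraph 4.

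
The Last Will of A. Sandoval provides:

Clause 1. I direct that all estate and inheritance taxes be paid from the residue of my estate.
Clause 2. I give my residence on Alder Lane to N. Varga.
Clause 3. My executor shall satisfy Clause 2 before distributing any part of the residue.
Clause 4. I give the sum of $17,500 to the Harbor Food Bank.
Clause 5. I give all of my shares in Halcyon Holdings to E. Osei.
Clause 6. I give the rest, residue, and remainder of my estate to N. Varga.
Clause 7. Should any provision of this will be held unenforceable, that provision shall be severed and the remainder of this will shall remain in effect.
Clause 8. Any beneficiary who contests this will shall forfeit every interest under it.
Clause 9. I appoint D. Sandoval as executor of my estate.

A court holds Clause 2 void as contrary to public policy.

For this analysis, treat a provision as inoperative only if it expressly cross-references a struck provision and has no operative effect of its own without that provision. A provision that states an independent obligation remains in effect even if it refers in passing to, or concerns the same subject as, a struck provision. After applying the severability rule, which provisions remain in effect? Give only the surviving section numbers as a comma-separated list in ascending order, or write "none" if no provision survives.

1, 4, 5, 6, 7, 8, 9

Clause 2 is struck. The only function of Clause 3 is the priority direction for Clause 2, so it cannot stand once Clause 2 is removed. Under the severability clause in Clause 7, the remaining provisions continue in force. Clause 1, Clause 4, Clause 5, Clause 6, Clause 7, Clause 8, and Clause 9 remain in effect.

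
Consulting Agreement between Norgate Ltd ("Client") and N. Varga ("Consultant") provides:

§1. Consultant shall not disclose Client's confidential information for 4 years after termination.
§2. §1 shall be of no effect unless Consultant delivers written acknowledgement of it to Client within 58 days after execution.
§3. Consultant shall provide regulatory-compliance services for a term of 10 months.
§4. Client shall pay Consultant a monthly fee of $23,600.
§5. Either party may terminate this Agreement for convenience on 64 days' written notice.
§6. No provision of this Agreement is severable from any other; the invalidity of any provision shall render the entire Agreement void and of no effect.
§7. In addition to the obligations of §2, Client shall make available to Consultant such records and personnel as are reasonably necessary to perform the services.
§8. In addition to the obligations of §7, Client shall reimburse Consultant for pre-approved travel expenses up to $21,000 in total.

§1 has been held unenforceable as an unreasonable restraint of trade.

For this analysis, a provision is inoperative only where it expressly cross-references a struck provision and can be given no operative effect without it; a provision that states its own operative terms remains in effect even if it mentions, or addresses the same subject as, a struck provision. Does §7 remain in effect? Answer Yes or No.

§1 is struck. §2 merely fixes the acknowledgement condition for §1; with §1 gone it has nothing to operate on and falls away. §6 provides that the Agreement is not severable, so the invalidity of any one provision voids the entire Agreement. No provision of the Agreement survives. §7 is among the inoperative provisions, so the answer is no.

No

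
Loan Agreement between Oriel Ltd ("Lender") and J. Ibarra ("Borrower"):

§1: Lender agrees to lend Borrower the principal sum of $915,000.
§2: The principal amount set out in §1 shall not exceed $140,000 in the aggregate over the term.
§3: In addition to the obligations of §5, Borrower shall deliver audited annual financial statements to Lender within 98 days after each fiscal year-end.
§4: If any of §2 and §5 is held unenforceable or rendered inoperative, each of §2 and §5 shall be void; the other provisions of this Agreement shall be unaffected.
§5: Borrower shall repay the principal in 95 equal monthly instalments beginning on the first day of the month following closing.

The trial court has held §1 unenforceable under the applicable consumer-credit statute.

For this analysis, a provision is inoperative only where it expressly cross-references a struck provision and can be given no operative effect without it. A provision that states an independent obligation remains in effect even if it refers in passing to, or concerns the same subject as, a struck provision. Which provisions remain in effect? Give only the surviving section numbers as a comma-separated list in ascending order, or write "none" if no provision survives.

3, 4

§1 is struck. The whole of §2 is the aggregate cap on the principal amount, defined by reference to §1, so §2 cannot stand once §1 is removed. §3 mentions §5 but its own obligation stands independently of §5, so §3 is not affected. §4 declares §2 and §5 mutually dependent; since one of them has fallen, all of them are of no effect. That brings down §5 as well. The remainder continues in force under §4. §3 and §4 remain in effect.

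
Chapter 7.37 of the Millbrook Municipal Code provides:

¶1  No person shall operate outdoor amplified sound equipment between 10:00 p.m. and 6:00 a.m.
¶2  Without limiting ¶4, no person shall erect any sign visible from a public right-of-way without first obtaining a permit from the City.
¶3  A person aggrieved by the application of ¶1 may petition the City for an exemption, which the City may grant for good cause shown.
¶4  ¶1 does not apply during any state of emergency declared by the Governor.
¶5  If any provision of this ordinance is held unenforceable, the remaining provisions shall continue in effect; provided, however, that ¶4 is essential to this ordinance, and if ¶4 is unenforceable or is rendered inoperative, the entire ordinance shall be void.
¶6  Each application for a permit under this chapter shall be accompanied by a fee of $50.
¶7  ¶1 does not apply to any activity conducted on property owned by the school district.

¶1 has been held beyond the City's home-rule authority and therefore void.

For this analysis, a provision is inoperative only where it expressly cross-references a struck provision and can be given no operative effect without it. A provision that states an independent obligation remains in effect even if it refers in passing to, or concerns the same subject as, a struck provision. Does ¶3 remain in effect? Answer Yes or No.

No

¶1 is struck. ¶3 operates only by reference to ¶1, so it falls with ¶1. ¶4 operates only by reference to ¶1, so it falls with ¶1. ¶7 operates only by reference to ¶1, so it falls with ¶1. ¶5 makes ¶4 an essential term, and ¶4 has been rendered inoperative by the cascade; under ¶5, the entire ordinance is therefore void. No provision of the ordinance survives. ¶3 is among the inoperative provisions, so the answer is no.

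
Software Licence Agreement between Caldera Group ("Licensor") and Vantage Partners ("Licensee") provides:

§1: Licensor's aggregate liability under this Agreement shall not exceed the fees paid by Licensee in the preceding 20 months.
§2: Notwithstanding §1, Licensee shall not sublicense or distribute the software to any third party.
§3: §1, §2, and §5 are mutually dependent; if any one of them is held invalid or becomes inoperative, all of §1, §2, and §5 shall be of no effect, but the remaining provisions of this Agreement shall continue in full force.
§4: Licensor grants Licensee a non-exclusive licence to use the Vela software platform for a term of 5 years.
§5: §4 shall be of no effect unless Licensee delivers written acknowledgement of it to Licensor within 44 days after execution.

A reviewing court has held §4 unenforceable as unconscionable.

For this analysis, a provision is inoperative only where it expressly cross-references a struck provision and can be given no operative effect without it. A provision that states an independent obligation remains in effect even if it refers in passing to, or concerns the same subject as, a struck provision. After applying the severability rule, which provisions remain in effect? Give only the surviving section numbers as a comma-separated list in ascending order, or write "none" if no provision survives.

§4 is struck. §5 has no operative effect of its own apart from §4 and is therefore inoperative. §3 declares §1, §2, and §5 mutually dependent; since one of them has fallen, all of them are of no effect. That brings down §1 and §2 as well. The remainder continues in force under §3. Only §3 remains in effect.

3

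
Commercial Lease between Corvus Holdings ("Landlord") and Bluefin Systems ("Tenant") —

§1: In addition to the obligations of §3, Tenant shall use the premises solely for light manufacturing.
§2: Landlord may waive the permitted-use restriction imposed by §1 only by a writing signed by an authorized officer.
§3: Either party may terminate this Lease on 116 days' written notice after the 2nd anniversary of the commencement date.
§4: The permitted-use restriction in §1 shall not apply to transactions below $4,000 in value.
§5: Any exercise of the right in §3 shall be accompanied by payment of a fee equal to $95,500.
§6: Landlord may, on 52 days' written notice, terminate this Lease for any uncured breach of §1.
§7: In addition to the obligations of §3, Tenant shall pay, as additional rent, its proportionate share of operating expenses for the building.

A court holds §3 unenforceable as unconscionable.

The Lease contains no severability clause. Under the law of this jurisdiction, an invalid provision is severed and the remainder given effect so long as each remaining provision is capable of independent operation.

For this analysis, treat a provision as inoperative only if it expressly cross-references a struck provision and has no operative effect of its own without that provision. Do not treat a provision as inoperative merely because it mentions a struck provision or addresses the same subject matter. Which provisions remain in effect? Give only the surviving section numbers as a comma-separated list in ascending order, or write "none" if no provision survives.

§3 is struck. §5 has no operative effect of its own apart from §3 and is therefore inoperative. §7 mentions §3 but its own obligation stands independently of §3, so §7 is not affected. Although §1 refers to §3, its operative terms do not depend on §3, so it remains in effect. Under the stated default rule, only provisions that cannot operate independently fall away; the rest are enforced. The provisions still in force are §1, §2, §4, §6, and §7.

1, 2, 4, 6, 7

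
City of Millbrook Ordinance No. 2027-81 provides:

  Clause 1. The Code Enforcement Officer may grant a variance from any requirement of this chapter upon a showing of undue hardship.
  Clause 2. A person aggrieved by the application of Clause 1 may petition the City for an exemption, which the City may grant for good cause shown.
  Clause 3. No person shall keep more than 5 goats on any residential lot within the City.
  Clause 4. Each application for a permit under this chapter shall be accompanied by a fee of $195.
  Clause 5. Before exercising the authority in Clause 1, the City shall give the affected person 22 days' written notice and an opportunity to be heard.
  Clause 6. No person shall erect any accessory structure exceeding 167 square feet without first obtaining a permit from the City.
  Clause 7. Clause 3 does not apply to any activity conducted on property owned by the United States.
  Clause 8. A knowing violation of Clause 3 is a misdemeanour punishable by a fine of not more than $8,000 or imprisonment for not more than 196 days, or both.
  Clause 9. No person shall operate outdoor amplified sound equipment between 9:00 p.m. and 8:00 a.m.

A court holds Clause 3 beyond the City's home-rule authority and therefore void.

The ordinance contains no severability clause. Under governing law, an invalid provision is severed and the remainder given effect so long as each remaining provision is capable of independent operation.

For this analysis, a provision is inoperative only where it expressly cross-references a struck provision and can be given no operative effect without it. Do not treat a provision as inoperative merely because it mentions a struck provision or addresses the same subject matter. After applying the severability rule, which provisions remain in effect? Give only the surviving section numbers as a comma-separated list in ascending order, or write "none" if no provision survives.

Clause 3 is struck. Clause 7 merely fixes the public-property exemption from Clause 3; with Clause 3 gone it has nothing to operate on and falls away. The only function of Clause 8 is the criminal penalty for violating Clause 3, so it cannot stand once Clause 3 is removed. With no severability clause, the stated default rule severs what cannot stand and enforces each remaining provision that can operate on its own. That leaves Clause 1, Clause 2, Clause 4, Clause 5, Clause 6, and Clause 9 in effect.

1, 2, 4, 5, 6, 9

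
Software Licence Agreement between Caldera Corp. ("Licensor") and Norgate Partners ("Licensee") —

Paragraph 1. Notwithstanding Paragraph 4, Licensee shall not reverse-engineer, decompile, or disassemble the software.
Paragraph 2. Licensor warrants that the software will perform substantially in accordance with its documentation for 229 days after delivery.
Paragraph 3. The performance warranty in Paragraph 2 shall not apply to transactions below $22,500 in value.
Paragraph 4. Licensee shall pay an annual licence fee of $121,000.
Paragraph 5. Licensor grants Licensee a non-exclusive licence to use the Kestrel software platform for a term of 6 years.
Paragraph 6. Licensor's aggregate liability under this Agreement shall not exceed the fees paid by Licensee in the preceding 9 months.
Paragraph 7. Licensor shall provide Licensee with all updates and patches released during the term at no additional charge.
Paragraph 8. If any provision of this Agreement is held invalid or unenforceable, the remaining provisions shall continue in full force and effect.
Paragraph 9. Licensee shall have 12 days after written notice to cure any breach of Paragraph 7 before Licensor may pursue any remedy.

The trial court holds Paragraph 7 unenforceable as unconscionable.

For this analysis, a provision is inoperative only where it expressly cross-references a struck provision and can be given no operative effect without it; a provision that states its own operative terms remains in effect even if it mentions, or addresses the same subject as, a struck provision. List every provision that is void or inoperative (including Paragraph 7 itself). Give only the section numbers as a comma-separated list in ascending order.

7, 9

Paragraph 7 is struck. Paragraph 9 has no operative effect of its own apart from Paragraph 7 and is therefore inoperative. Paragraph 8 is a severability clause and preserves every provision that can still be given independent effect. The provisions still in force are Paragraph 1, Paragraph 2, Paragraph 3, Paragraph 4, Paragraph 5, Paragraph 6, and Paragraph 8.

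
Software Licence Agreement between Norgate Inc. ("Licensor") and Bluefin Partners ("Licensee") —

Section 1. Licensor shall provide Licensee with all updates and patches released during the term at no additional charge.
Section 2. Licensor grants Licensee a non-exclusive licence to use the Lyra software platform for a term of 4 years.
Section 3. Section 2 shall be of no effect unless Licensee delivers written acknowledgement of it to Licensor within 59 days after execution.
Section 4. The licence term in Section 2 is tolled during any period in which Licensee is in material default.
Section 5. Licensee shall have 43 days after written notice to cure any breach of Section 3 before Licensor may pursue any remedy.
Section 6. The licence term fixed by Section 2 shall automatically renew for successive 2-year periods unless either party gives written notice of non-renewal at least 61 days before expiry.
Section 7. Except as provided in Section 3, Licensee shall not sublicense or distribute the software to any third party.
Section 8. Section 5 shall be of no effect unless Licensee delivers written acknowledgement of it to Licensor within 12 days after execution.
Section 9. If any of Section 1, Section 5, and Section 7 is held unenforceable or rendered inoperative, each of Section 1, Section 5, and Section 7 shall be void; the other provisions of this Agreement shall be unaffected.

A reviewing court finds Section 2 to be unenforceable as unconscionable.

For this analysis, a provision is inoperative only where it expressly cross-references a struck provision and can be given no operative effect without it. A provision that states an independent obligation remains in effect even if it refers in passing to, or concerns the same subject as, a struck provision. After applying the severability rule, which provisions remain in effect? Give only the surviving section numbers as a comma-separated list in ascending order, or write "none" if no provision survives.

Section 2 is struck. The only function of Section 3 is the acknowledgement condition for Section 2, so it cannot stand once Section 2 is removed. The whole of Section 4 is the tolling of the licence term, defined by reference to Section 2, so Section 4 cannot stand once Section 2 is removed. Section 6 operates only by reference to Section 2, so it falls with Section 2. Section 5 operates only by reference to Section 3, so it falls with Section 3. Section 8 merely fixes the acknowledgement condition for Section 5; with Section 5 gone it has nothing to operate on and falls away. Section 9 declares Section 1, Section 5, and Section 7 mutually dependent; since one of them has fallen, all of them are of no effect. That brings down Section 1 and Section 7 as well. The remainder continues in force under Section 9. Only Section 9 remains in effect.

9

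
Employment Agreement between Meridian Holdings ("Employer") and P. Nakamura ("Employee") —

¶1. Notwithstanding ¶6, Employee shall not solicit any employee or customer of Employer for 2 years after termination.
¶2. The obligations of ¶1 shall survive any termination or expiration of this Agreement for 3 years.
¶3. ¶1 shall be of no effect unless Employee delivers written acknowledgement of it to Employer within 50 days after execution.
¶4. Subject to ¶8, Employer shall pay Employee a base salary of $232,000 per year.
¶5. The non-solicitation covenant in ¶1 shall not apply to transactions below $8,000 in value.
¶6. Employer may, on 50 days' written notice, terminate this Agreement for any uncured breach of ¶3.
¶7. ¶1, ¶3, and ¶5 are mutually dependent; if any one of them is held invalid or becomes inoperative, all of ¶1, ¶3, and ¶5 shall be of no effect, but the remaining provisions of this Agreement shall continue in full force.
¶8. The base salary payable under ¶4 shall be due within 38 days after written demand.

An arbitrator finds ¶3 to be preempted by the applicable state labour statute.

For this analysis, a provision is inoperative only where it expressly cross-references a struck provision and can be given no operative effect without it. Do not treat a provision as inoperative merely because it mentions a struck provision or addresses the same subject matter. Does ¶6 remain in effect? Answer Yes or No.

No

¶3 is struck. ¶6 operates only by reference to ¶3, so it falls with ¶3. ¶7 declares ¶1, ¶3, and ¶5 mutually dependent; since one of them has fallen, all of them are of no effect. That brings down ¶1 and ¶5 as well. ¶2 in turn depends solely on a provision now struck and likewise falls. The remainder continues in force under ¶7. That leaves ¶4, ¶7, and ¶8 in effect. ¶6 is among the inoperative provisions, so the answer is no.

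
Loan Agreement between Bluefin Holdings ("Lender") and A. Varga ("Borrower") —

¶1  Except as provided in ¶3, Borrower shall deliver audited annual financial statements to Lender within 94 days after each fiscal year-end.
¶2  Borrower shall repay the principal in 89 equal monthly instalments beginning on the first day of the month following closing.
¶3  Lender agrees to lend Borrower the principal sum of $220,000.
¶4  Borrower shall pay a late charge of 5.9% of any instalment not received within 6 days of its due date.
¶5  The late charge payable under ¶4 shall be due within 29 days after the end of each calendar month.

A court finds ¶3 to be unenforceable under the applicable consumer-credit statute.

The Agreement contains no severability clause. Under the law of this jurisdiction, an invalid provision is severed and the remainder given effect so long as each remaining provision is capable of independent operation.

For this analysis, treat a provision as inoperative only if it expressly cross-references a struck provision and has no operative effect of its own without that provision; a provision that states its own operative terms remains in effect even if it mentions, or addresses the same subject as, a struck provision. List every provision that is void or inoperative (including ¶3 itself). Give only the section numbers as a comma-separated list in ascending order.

3

¶3 is struck. ¶1 mentions ¶3 but its own obligation stands independently of ¶3, so ¶1 is not affected. No other provision's operative terms depend on ¶3. With no severability clause, the stated default rule severs what cannot stand and enforces each remaining provision that can operate on its own. That leaves ¶1, ¶2, ¶4, and ¶5 in effect.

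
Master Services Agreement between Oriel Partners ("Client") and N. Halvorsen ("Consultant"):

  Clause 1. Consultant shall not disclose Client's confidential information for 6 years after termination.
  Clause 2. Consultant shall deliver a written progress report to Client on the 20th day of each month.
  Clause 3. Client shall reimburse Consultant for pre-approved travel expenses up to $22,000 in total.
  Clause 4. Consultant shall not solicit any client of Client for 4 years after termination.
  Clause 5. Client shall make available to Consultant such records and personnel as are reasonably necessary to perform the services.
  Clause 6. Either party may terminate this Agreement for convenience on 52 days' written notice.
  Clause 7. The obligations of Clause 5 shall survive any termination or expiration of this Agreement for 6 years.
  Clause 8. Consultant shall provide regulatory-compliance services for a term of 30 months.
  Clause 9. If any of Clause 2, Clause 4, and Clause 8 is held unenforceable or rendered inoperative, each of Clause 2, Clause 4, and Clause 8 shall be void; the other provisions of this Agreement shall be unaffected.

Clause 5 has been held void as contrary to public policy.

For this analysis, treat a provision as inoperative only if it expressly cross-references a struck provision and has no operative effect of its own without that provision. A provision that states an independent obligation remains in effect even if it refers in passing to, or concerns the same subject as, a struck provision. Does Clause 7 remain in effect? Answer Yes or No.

No

Clause 5 is struck. The only function of Clause 7 is the survival period for Clause 5, so it cannot stand once Clause 5 is removed. Clause 9 ties Clause 2, Clause 4, and Clause 8 together, but none of those is affected here; the remaining provisions continue in force under Clause 9. Clause 1, Clause 2, Clause 3, Clause 4, Clause 6, Clause 8, and Clause 9 remain in effect. Clause 7 is among the inoperative provisions, so the answer is no.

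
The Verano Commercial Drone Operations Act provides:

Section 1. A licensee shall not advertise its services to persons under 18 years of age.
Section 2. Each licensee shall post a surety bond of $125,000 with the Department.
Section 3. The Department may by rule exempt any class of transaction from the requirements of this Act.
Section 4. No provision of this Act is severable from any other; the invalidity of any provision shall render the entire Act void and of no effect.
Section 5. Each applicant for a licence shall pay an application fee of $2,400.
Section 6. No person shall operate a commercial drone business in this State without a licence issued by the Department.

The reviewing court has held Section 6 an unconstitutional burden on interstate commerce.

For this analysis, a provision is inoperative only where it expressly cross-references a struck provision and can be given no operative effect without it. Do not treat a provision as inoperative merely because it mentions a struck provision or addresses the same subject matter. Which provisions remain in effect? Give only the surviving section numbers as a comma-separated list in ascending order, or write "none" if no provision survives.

Section 6 is struck. No other provision's operative terms depend on Section 6. Section 4 provides that the Act is not severable, so the invalidity of any one provision voids the entire Act. No provision of the Act survives.

none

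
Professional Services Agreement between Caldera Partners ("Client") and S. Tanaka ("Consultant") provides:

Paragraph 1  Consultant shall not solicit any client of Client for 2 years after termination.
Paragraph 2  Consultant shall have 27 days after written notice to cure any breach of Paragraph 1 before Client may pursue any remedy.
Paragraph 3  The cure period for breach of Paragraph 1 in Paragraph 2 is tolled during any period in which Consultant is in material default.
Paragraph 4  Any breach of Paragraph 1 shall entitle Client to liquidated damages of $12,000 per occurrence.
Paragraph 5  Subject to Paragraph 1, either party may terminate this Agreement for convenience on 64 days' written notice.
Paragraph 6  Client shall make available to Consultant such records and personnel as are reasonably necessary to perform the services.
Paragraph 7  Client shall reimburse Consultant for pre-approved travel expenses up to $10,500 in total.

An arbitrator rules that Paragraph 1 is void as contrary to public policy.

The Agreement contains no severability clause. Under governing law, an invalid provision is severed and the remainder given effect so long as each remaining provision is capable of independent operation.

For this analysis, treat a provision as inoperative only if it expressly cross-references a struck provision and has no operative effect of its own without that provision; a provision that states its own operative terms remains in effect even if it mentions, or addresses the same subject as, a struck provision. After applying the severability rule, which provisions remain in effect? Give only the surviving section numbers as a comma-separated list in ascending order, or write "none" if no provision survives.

Paragraph 1 is struck. Paragraph 2 has no operative effect of its own apart from Paragraph 1 and is therefore inoperative. The whole of Paragraph 4 is the liquidated-damages amount, defined by reference to Paragraph 1, so Paragraph 4 cannot stand once Paragraph 1 is removed. The whole of Paragraph 3 is the tolling of the cure period for breach of Paragraph 1, defined by reference to Paragraph 2, so Paragraph 3 cannot stand once Paragraph 2 is removed. Paragraph 5 mentions Paragraph 1 but its own obligation stands independently of Paragraph 1, so Paragraph 5 is not affected. With no severability clause, the stated default rule severs what cannot stand and enforces each remaining provision that can operate on its own. The provisions still in force are Paragraph 5, Paragraph 6, and Paragraph 7.

5, 6, 7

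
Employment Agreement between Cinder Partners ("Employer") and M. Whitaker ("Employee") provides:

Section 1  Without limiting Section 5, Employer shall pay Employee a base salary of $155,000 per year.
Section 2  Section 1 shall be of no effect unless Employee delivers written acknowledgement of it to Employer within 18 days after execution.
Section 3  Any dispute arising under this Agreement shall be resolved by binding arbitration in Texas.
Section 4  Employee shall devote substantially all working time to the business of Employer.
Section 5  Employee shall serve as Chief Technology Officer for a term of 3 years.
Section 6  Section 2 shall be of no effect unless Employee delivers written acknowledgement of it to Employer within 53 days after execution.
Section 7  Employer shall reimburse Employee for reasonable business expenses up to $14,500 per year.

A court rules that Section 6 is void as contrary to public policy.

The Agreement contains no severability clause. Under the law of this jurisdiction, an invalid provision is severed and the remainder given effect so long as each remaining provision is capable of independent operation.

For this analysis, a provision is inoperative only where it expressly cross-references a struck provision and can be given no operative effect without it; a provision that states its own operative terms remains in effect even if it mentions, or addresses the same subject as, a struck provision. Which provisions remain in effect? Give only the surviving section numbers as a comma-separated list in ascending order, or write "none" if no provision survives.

Section 6 is struck. No other provision's operative terms depend on Section 6. With no severability clause, the stated default rule severs what cannot stand and enforces each remaining provision that can operate on its own. That leaves Section 1, Section 2, Section 3, Section 4, Section 5, and Section 7 in effect.

1, 2, 3, 4, 5, 7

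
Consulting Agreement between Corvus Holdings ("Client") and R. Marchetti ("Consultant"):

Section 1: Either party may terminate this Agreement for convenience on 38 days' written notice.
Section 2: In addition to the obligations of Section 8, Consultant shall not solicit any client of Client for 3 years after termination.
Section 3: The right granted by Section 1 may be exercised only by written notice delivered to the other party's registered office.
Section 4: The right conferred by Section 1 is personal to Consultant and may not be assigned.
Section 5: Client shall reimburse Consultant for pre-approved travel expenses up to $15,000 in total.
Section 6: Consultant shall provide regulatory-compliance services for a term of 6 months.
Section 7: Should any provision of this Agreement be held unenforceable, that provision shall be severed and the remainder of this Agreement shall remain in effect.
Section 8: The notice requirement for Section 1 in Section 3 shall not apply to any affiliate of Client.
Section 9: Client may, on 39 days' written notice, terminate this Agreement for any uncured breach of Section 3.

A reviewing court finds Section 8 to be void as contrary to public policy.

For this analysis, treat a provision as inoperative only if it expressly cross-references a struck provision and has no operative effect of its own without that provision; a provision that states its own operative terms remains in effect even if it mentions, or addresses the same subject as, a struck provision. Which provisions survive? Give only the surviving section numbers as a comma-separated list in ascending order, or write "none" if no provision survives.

1, 2, 3, 4, 5, 6, 7, 9

Section 8 is struck. Although Section 2 refers to Section 8, its operative terms do not depend on Section 8, so it remains in effect. Nothing else in the Agreement is defined by reference to Section 8. Section 7 is a severability clause and preserves every provision that can still be given independent effect. The provisions still in force are Section 1, Section 2, Section 3, Section 4, Section 5, Section 6, Section 7, and Section 9.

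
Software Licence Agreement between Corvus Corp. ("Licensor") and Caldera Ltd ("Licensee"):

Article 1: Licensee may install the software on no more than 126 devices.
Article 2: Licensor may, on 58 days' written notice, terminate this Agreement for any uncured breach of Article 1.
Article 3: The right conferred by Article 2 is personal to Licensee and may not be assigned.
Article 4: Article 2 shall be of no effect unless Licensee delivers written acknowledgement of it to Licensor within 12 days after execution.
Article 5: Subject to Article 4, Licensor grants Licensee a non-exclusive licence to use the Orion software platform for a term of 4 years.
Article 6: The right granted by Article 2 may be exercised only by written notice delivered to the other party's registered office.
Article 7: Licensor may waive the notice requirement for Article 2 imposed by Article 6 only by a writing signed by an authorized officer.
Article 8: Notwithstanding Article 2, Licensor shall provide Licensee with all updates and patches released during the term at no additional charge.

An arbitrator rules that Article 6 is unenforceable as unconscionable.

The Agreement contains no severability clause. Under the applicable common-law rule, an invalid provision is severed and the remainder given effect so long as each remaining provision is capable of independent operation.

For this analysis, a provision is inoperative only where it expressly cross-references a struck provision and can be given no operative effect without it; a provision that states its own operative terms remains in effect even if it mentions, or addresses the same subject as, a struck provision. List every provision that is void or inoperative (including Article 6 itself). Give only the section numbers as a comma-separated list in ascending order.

6, 7

Article 6 is struck. Article 7 has no operative effect of its own apart from Article 6 and is therefore inoperative. With no severability clause, the stated default rule severs what cannot stand and enforces each remaining provision that can operate on its own. That leaves Article 1, Article 2, Article 3, Article 4, Article 5, and Article 8 in effect.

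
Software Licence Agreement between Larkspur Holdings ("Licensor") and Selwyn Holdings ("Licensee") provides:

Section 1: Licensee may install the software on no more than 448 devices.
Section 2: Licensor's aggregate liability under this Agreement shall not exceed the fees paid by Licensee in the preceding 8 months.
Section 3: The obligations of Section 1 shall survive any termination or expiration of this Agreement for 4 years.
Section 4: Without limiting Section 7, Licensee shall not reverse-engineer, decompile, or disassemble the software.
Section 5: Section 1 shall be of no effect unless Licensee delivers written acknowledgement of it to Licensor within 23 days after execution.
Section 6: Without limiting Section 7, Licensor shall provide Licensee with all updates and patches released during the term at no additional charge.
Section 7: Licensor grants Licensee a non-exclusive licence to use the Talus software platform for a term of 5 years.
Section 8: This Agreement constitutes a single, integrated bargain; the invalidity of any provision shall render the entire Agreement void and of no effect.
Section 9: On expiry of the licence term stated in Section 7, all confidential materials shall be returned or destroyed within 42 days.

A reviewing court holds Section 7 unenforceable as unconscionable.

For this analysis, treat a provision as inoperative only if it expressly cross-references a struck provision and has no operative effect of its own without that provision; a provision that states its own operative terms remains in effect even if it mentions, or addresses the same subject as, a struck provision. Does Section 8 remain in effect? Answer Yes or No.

No

Section 7 is struck. Section 9 operates only by reference to Section 7, so it falls with Section 7. Section 8 provides that the Agreement is not severable, so the invalidity of any one provision voids the entire Agreement. No provision of the Agreement survives. Section 8 is among the inoperative provisions, so the answer is no.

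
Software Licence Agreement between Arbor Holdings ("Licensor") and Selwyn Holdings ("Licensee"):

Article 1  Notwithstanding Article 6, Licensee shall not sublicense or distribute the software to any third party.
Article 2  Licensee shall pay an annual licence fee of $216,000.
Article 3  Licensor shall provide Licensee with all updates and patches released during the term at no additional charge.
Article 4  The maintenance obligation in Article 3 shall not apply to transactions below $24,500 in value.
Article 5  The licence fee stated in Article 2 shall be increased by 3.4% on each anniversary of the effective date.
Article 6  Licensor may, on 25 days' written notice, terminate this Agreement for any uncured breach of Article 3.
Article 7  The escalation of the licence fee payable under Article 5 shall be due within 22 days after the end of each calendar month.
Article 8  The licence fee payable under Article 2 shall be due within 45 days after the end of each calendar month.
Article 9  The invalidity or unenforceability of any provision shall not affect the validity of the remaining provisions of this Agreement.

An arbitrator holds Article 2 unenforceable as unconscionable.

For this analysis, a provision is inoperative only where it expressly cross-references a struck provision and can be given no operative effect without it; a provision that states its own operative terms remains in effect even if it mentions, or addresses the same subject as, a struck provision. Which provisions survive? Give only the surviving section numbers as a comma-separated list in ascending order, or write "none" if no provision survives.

Article 2 is struck. Article 5 has no operative effect of its own apart from Article 2 and is therefore inoperative. Article 8 does nothing except set the payment deadline for the licence fee by reference to Article 2; with Article 2 gone it has no independent effect and is inoperative. The whole of Article 7 is the payment deadline for the escalation of the licence fee, defined by reference to Article 5, so Article 7 cannot stand once Article 5 is removed. Article 9 is a severability clause and preserves every provision that can still be given independent effect. That leaves Article 1, Article 3, Article 4, Article 6, and Article 9 in effect.

1, 3, 4, 6, 9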